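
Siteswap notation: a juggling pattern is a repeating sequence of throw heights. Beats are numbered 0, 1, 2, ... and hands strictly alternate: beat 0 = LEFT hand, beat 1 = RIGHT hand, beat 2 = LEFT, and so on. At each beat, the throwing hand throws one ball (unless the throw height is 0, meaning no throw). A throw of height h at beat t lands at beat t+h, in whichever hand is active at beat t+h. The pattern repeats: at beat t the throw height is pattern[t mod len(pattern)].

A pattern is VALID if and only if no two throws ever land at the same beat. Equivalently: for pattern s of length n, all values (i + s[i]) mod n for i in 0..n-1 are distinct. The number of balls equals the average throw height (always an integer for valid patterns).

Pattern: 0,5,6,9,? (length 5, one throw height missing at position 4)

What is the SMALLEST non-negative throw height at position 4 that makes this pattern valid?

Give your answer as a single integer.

i=0: (0 + 0) mod 5 = 0
i=1: (1 + 5) mod 5 = 1
i=2: (2 + 6) mod 5 = 3
i=3: (3 + 9) mod 5 = 2
i=4: s[i]=? (unknown)
Known residues: [0, 1, 2, 3]; need a permutation of 0..4, so missing residue r = 4
Need (4 + s) mod 5 = 4; smallest s = (4 - 4) mod 5 = 0

Answer: 0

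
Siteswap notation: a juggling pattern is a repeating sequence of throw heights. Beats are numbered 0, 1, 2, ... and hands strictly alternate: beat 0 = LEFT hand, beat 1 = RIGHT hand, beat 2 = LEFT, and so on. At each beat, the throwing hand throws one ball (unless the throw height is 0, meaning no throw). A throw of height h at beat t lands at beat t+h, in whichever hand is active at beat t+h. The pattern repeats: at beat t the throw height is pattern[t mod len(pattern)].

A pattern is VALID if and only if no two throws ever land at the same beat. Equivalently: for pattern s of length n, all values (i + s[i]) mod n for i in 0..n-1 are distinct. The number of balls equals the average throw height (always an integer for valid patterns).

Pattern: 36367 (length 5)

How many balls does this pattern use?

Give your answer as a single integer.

Answer: 5

Derivation:
Pattern = [3, 6, 3, 6, 7], length n = 5
  position 0: throw height = 3, running sum = 3
  position 1: throw height = 6, running sum = 9
  position 2: throw height = 3, running sum = 12
  position 3: throw height = 6, running sum = 18
  position 4: throw height = 7, running sum = 25
Total sum = 25; balls = sum / n = 25 / 5 = 5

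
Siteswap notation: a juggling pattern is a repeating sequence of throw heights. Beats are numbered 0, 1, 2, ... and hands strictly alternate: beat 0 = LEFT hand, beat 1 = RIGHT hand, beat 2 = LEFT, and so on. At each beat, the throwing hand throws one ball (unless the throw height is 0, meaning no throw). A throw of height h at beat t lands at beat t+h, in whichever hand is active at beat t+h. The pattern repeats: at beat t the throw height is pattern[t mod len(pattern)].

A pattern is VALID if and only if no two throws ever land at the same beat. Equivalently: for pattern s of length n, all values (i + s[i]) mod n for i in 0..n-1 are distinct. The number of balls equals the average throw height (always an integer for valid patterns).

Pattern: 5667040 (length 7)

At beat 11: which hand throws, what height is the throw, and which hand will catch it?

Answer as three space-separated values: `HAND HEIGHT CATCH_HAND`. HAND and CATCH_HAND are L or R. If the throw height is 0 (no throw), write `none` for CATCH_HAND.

Beat 11: 11 mod 2 = 1, so hand = R
Throw height = pattern[11 mod 7] = pattern[4] = 0

Answer: R 0 none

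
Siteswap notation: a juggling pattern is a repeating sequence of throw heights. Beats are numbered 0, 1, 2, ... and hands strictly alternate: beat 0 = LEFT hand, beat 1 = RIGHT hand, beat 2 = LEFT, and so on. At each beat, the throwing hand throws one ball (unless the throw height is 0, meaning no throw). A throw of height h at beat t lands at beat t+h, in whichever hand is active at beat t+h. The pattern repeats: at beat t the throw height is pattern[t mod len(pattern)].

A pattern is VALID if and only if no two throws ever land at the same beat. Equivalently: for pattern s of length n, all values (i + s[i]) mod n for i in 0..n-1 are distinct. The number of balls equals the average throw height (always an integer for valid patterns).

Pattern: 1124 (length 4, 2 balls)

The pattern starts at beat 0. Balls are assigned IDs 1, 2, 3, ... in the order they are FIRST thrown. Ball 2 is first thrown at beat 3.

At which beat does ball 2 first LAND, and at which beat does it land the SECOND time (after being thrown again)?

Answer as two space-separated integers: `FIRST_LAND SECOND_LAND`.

Beat 0 (L): throw ball1 h=1 -> lands@1:R; in-air after throw: [b1@1:R]
Beat 1 (R): throw ball1 h=1 -> lands@2:L; in-air after throw: [b1@2:L]
Beat 2 (L): throw ball1 h=2 -> lands@4:L; in-air after throw: [b1@4:L]
Beat 3 (R): throw ball2 h=4 -> lands@7:R; in-air after throw: [b1@4:L b2@7:R]
Beat 4 (L): throw ball1 h=1 -> lands@5:R; in-air after throw: [b1@5:R b2@7:R]
Beat 5 (R): throw ball1 h=1 -> lands@6:L; in-air after throw: [b1@6:L b2@7:R]
Beat 6 (L): throw ball1 h=2 -> lands@8:L; in-air after throw: [b2@7:R b1@8:L]
Beat 7 (R): throw ball2 h=4 -> lands@11:R; in-air after throw: [b1@8:L b2@11:R]
Beat 8 (L): throw ball1 h=1 -> lands@9:R; in-air after throw: [b1@9:R b2@11:R]
Beat 9 (R): throw ball1 h=1 -> lands@10:L; in-air after throw: [b1@10:L b2@11:R]
Beat 10 (L): throw ball1 h=2 -> lands@12:L; in-air after throw: [b2@11:R b1@12:L]
Beat 11 (R): throw ball2 h=4 -> lands@15:R; in-air after throw: [b1@12:L b2@15:R]
Ball 2: thrown@3 h=4 -> first land @7; rethrown@7 h=4 -> second land @11

Answer: 7 11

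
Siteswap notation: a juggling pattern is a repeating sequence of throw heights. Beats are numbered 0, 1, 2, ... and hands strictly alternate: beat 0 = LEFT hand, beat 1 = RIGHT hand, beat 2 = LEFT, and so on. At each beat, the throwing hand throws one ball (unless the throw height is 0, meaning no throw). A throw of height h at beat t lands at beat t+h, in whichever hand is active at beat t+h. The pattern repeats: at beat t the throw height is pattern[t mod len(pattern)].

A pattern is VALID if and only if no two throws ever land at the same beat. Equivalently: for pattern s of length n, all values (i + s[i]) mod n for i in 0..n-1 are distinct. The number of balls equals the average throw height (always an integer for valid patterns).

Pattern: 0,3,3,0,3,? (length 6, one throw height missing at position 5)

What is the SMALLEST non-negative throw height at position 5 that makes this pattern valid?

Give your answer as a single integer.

i=0: (0 + 0) mod 6 = 0
i=1: (1 + 3) mod 6 = 4
i=2: (2 + 3) mod 6 = 5
i=3: (3 + 0) mod 6 = 3
i=4: (4 + 3) mod 6 = 1
i=5: s[i]=? (unknown)
Known residues: [0, 1, 3, 4, 5]; need a permutation of 0..5, so missing residue r = 2
Need (5 + s) mod 6 = 2; smallest s = (2 - 5) mod 6 = 3

Answer: 3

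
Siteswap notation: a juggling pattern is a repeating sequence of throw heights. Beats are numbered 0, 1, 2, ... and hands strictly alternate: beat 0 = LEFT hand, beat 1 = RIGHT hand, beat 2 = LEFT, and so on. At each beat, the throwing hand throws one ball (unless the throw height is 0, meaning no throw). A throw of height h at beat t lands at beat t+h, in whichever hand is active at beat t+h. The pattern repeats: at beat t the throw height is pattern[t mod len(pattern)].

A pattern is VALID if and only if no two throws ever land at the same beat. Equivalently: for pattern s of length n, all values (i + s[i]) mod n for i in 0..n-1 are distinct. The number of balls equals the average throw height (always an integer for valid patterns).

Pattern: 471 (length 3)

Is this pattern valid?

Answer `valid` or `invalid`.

Answer: valid

Derivation:
i=0: (i + s[i]) mod n = (0 + 4) mod 3 = 1
i=1: (i + s[i]) mod n = (1 + 7) mod 3 = 2
i=2: (i + s[i]) mod n = (2 + 1) mod 3 = 0
Residues: [1, 2, 0], distinct: True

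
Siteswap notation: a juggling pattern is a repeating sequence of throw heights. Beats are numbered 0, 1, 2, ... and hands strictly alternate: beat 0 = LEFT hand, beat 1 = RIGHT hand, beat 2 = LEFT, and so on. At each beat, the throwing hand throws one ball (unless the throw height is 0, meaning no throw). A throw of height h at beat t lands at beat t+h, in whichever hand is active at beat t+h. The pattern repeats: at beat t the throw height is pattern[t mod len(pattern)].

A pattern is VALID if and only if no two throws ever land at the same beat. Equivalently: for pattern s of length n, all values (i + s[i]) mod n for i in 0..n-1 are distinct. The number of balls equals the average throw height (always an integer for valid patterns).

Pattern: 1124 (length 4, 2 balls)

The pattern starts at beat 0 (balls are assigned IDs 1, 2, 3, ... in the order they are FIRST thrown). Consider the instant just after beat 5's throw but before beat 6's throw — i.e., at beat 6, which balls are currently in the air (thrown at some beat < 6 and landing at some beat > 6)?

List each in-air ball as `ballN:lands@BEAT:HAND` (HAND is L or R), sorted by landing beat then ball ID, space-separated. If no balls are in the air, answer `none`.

Beat 0 (L): throw ball1 h=1 -> lands@1:R; in-air after throw: [b1@1:R]
Beat 1 (R): throw ball1 h=1 -> lands@2:L; in-air after throw: [b1@2:L]
Beat 2 (L): throw ball1 h=2 -> lands@4:L; in-air after throw: [b1@4:L]
Beat 3 (R): throw ball2 h=4 -> lands@7:R; in-air after throw: [b1@4:L b2@7:R]
Beat 4 (L): throw ball1 h=1 -> lands@5:R; in-air after throw: [b1@5:R b2@7:R]
Beat 5 (R): throw ball1 h=1 -> lands@6:L; in-air after throw: [b1@6:L b2@7:R]
Beat 6 (L): throw ball1 h=2 -> lands@8:L; in-air after throw: [b2@7:R b1@8:L]

Answer: ball2:lands@7:R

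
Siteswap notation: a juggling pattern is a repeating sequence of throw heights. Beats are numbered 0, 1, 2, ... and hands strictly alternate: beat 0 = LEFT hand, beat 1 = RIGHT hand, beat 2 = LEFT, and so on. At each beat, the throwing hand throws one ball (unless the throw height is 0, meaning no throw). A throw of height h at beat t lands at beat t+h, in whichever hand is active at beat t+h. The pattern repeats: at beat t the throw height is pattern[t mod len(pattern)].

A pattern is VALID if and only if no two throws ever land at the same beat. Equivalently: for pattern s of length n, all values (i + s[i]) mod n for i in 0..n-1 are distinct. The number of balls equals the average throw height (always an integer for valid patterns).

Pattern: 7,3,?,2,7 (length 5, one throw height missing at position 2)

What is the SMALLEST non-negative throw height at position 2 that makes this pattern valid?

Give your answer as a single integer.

i=0: (0 + 7) mod 5 = 2
i=1: (1 + 3) mod 5 = 4
i=2: s[i]=? (unknown)
i=3: (3 + 2) mod 5 = 0
i=4: (4 + 7) mod 5 = 1
Known residues: [0, 1, 2, 4]; need a permutation of 0..4, so missing residue r = 3
Need (2 + s) mod 5 = 3; smallest s = (3 - 2) mod 5 = 1

Answer: 1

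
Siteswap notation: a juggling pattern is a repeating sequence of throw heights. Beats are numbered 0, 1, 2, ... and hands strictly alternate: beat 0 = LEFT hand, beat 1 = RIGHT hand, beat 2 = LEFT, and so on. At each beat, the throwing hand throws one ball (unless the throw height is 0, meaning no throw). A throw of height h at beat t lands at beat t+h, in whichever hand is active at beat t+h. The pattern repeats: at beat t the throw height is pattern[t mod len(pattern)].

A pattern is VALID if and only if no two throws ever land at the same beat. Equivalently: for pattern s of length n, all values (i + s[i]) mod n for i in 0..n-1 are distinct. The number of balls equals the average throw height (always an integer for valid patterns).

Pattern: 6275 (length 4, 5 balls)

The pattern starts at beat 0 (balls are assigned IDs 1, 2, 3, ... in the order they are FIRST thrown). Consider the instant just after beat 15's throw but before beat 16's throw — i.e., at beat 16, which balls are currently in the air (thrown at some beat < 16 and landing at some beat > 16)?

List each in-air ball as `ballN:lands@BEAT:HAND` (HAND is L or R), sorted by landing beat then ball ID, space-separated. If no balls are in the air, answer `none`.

Beat 0 (L): throw ball1 h=6 -> lands@6:L; in-air after throw: [b1@6:L]
Beat 1 (R): throw ball2 h=2 -> lands@3:R; in-air after throw: [b2@3:R b1@6:L]
Beat 2 (L): throw ball3 h=7 -> lands@9:R; in-air after throw: [b2@3:R b1@6:L b3@9:R]
Beat 3 (R): throw ball2 h=5 -> lands@8:L; in-air after throw: [b1@6:L b2@8:L b3@9:R]
Beat 4 (L): throw ball4 h=6 -> lands@10:L; in-air after throw: [b1@6:L b2@8:L b3@9:R b4@10:L]
Beat 5 (R): throw ball5 h=2 -> lands@7:R; in-air after throw: [b1@6:L b5@7:R b2@8:L b3@9:R b4@10:L]
Beat 6 (L): throw ball1 h=7 -> lands@13:R; in-air after throw: [b5@7:R b2@8:L b3@9:R b4@10:L b1@13:R]
Beat 7 (R): throw ball5 h=5 -> lands@12:L; in-air after throw: [b2@8:L b3@9:R b4@10:L b5@12:L b1@13:R]
Beat 8 (L): throw ball2 h=6 -> lands@14:L; in-air after throw: [b3@9:R b4@10:L b5@12:L b1@13:R b2@14:L]
Beat 9 (R): throw ball3 h=2 -> lands@11:R; in-air after throw: [b4@10:L b3@11:R b5@12:L b1@13:R b2@14:L]
Beat 10 (L): throw ball4 h=7 -> lands@17:R; in-air after throw: [b3@11:R b5@12:L b1@13:R b2@14:L b4@17:R]
Beat 11 (R): throw ball3 h=5 -> lands@16:L; in-air after throw: [b5@12:L b1@13:R b2@14:L b3@16:L b4@17:R]
Beat 12 (L): throw ball5 h=6 -> lands@18:L; in-air after throw: [b1@13:R b2@14:L b3@16:L b4@17:R b5@18:L]
Beat 13 (R): throw ball1 h=2 -> lands@15:R; in-air after throw: [b2@14:L b1@15:R b3@16:L b4@17:R b5@18:L]
Beat 14 (L): throw ball2 h=7 -> lands@21:R; in-air after throw: [b1@15:R b3@16:L b4@17:R b5@18:L b2@21:R]
Beat 15 (R): throw ball1 h=5 -> lands@20:L; in-air after throw: [b3@16:L b4@17:R b5@18:L b1@20:L b2@21:R]
Beat 16 (L): throw ball3 h=6 -> lands@22:L; in-air after throw: [b4@17:R b5@18:L b1@20:L b2@21:R b3@22:L]

Answer: ball4:lands@17:R ball5:lands@18:L ball1:lands@20:L ball2:lands@21:R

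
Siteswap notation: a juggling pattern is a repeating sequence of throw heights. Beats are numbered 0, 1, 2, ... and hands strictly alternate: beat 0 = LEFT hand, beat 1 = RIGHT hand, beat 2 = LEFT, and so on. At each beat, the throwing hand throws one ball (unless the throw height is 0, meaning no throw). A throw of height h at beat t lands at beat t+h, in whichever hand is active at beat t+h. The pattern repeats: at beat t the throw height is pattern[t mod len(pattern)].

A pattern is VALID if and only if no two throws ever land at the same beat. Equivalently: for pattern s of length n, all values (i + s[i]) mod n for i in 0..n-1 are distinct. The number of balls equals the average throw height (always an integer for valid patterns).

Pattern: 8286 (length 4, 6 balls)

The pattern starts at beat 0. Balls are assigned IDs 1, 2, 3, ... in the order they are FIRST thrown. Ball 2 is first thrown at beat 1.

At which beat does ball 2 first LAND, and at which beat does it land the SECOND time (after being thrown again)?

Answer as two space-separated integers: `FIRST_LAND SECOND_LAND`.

Answer: 3 9

Derivation:
Beat 0 (L): throw ball1 h=8 -> lands@8:L; in-air after throw: [b1@8:L]
Beat 1 (R): throw ball2 h=2 -> lands@3:R; in-air after throw: [b2@3:R b1@8:L]
Beat 2 (L): throw ball3 h=8 -> lands@10:L; in-air after throw: [b2@3:R b1@8:L b3@10:L]
Beat 3 (R): throw ball2 h=6 -> lands@9:R; in-air after throw: [b1@8:L b2@9:R b3@10:L]
Beat 4 (L): throw ball4 h=8 -> lands@12:L; in-air after throw: [b1@8:L b2@9:R b3@10:L b4@12:L]
Beat 5 (R): throw ball5 h=2 -> lands@7:R; in-air after throw: [b5@7:R b1@8:L b2@9:R b3@10:L b4@12:L]
Beat 6 (L): throw ball6 h=8 -> lands@14:L; in-air after throw: [b5@7:R b1@8:L b2@9:R b3@10:L b4@12:L b6@14:L]
Beat 7 (R): throw ball5 h=6 -> lands@13:R; in-air after throw: [b1@8:L b2@9:R b3@10:L b4@12:L b5@13:R b6@14:L]
Beat 8 (L): throw ball1 h=8 -> lands@16:L; in-air after throw: [b2@9:R b3@10:L b4@12:L b5@13:R b6@14:L b1@16:L]
Beat 9 (R): throw ball2 h=2 -> lands@11:R; in-air after throw: [b3@10:L b2@11:R b4@12:L b5@13:R b6@14:L b1@16:L]
Ball 2: thrown@1 h=2 -> first land @3; rethrown@3 h=6 -> second land @9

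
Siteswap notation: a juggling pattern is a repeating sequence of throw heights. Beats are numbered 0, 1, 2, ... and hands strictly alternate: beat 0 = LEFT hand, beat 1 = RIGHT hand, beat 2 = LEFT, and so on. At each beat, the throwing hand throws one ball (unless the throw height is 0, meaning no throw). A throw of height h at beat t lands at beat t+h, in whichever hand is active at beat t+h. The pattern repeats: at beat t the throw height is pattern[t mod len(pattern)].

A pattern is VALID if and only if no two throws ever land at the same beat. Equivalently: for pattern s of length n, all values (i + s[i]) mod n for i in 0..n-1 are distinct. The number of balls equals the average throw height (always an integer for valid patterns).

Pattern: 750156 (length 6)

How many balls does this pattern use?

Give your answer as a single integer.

Pattern = [7, 5, 0, 1, 5, 6], length n = 6
  position 0: throw height = 7, running sum = 7
  position 1: throw height = 5, running sum = 12
  position 2: throw height = 0, running sum = 12
  position 3: throw height = 1, running sum = 13
  position 4: throw height = 5, running sum = 18
  position 5: throw height = 6, running sum = 24
Total sum = 24; balls = sum / n = 24 / 6 = 4

Answer: 4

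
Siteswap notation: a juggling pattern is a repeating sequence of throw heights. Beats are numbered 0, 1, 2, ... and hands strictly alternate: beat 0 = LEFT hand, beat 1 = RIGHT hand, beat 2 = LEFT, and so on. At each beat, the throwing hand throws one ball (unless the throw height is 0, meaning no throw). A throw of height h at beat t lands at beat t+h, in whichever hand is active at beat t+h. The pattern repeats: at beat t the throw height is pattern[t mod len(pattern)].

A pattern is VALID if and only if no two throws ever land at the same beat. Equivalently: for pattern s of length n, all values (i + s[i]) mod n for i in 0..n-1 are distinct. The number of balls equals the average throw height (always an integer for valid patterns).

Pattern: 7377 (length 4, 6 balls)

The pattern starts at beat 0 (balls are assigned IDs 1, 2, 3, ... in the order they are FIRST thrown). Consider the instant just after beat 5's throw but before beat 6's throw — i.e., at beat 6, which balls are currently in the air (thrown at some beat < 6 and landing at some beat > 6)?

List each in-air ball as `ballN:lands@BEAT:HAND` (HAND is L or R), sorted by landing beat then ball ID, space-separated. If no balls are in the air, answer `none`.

Beat 0 (L): throw ball1 h=7 -> lands@7:R; in-air after throw: [b1@7:R]
Beat 1 (R): throw ball2 h=3 -> lands@4:L; in-air after throw: [b2@4:L b1@7:R]
Beat 2 (L): throw ball3 h=7 -> lands@9:R; in-air after throw: [b2@4:L b1@7:R b3@9:R]
Beat 3 (R): throw ball4 h=7 -> lands@10:L; in-air after throw: [b2@4:L b1@7:R b3@9:R b4@10:L]
Beat 4 (L): throw ball2 h=7 -> lands@11:R; in-air after throw: [b1@7:R b3@9:R b4@10:L b2@11:R]
Beat 5 (R): throw ball5 h=3 -> lands@8:L; in-air after throw: [b1@7:R b5@8:L b3@9:R b4@10:L b2@11:R]
Beat 6 (L): throw ball6 h=7 -> lands@13:R; in-air after throw: [b1@7:R b5@8:L b3@9:R b4@10:L b2@11:R b6@13:R]

Answer: ball1:lands@7:R ball5:lands@8:L ball3:lands@9:R ball4:lands@10:L ball2:lands@11:R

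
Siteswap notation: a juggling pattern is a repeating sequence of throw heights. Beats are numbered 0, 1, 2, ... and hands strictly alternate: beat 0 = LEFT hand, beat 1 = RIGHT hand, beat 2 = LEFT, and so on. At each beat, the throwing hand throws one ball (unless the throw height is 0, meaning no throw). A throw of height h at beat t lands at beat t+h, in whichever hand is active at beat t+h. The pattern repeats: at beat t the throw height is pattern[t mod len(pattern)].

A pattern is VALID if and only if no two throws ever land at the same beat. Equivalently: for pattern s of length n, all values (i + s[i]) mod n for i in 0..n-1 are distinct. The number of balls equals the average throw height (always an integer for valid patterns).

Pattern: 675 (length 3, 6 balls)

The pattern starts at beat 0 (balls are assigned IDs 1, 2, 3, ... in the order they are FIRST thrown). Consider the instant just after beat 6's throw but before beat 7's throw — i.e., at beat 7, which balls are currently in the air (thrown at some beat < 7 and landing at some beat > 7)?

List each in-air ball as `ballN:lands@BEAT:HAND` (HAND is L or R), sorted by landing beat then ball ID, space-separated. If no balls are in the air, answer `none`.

Beat 0 (L): throw ball1 h=6 -> lands@6:L; in-air after throw: [b1@6:L]
Beat 1 (R): throw ball2 h=7 -> lands@8:L; in-air after throw: [b1@6:L b2@8:L]
Beat 2 (L): throw ball3 h=5 -> lands@7:R; in-air after throw: [b1@6:L b3@7:R b2@8:L]
Beat 3 (R): throw ball4 h=6 -> lands@9:R; in-air after throw: [b1@6:L b3@7:R b2@8:L b4@9:R]
Beat 4 (L): throw ball5 h=7 -> lands@11:R; in-air after throw: [b1@6:L b3@7:R b2@8:L b4@9:R b5@11:R]
Beat 5 (R): throw ball6 h=5 -> lands@10:L; in-air after throw: [b1@6:L b3@7:R b2@8:L b4@9:R b6@10:L b5@11:R]
Beat 6 (L): throw ball1 h=6 -> lands@12:L; in-air after throw: [b3@7:R b2@8:L b4@9:R b6@10:L b5@11:R b1@12:L]
Beat 7 (R): throw ball3 h=7 -> lands@14:L; in-air after throw: [b2@8:L b4@9:R b6@10:L b5@11:R b1@12:L b3@14:L]

Answer: ball2:lands@8:L ball4:lands@9:R ball6:lands@10:L ball5:lands@11:R ball1:lands@12:L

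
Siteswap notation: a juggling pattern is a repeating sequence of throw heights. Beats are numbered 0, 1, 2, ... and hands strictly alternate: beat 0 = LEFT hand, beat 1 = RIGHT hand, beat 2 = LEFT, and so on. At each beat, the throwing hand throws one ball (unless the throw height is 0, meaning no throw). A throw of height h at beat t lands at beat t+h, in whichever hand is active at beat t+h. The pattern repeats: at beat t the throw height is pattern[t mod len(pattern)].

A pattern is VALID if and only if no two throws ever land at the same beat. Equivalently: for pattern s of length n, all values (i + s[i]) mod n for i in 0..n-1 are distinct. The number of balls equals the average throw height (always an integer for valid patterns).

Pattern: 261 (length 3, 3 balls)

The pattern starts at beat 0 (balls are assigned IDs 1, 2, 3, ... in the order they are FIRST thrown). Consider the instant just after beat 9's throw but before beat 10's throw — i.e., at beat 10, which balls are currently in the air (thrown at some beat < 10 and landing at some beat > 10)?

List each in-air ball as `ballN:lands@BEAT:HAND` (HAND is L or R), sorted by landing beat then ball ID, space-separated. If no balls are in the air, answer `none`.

Beat 0 (L): throw ball1 h=2 -> lands@2:L; in-air after throw: [b1@2:L]
Beat 1 (R): throw ball2 h=6 -> lands@7:R; in-air after throw: [b1@2:L b2@7:R]
Beat 2 (L): throw ball1 h=1 -> lands@3:R; in-air after throw: [b1@3:R b2@7:R]
Beat 3 (R): throw ball1 h=2 -> lands@5:R; in-air after throw: [b1@5:R b2@7:R]
Beat 4 (L): throw ball3 h=6 -> lands@10:L; in-air after throw: [b1@5:R b2@7:R b3@10:L]
Beat 5 (R): throw ball1 h=1 -> lands@6:L; in-air after throw: [b1@6:L b2@7:R b3@10:L]
Beat 6 (L): throw ball1 h=2 -> lands@8:L; in-air after throw: [b2@7:R b1@8:L b3@10:L]
Beat 7 (R): throw ball2 h=6 -> lands@13:R; in-air after throw: [b1@8:L b3@10:L b2@13:R]
Beat 8 (L): throw ball1 h=1 -> lands@9:R; in-air after throw: [b1@9:R b3@10:L b2@13:R]
Beat 9 (R): throw ball1 h=2 -> lands@11:R; in-air after throw: [b3@10:L b1@11:R b2@13:R]
Beat 10 (L): throw ball3 h=6 -> lands@16:L; in-air after throw: [b1@11:R b2@13:R b3@16:L]

Answer: ball1:lands@11:R ball2:lands@13:R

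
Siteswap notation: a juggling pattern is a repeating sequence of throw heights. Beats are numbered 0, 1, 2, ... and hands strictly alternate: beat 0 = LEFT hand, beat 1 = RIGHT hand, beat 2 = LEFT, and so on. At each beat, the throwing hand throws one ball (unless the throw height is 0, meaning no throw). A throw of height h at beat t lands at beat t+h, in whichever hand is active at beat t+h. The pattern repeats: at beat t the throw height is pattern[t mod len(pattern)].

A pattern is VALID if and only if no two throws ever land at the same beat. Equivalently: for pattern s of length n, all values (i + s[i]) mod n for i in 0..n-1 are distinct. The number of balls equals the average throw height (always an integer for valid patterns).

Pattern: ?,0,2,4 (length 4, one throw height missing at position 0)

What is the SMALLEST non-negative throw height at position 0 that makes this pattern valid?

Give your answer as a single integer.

i=0: s[i]=? (unknown)
i=1: (1 + 0) mod 4 = 1
i=2: (2 + 2) mod 4 = 0
i=3: (3 + 4) mod 4 = 3
Known residues: [0, 1, 3]; need a permutation of 0..3, so missing residue r = 2
Need (0 + s) mod 4 = 2; smallest s = (2 - 0) mod 4 = 2

Answer: 2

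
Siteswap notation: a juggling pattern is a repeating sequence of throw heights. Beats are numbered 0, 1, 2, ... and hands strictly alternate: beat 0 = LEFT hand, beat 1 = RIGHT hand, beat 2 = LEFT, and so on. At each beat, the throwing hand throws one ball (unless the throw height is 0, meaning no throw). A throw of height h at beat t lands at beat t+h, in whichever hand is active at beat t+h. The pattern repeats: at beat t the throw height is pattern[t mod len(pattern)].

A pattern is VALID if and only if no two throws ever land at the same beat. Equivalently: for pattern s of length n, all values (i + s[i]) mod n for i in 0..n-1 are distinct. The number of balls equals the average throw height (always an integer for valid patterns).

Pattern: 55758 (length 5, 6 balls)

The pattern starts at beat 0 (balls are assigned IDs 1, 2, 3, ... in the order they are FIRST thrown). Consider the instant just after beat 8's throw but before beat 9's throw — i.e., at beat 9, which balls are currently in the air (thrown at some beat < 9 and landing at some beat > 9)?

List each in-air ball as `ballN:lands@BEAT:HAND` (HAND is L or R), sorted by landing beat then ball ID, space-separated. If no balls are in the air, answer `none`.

Beat 0 (L): throw ball1 h=5 -> lands@5:R; in-air after throw: [b1@5:R]
Beat 1 (R): throw ball2 h=5 -> lands@6:L; in-air after throw: [b1@5:R b2@6:L]
Beat 2 (L): throw ball3 h=7 -> lands@9:R; in-air after throw: [b1@5:R b2@6:L b3@9:R]
Beat 3 (R): throw ball4 h=5 -> lands@8:L; in-air after throw: [b1@5:R b2@6:L b4@8:L b3@9:R]
Beat 4 (L): throw ball5 h=8 -> lands@12:L; in-air after throw: [b1@5:R b2@6:L b4@8:L b3@9:R b5@12:L]
Beat 5 (R): throw ball1 h=5 -> lands@10:L; in-air after throw: [b2@6:L b4@8:L b3@9:R b1@10:L b5@12:L]
Beat 6 (L): throw ball2 h=5 -> lands@11:R; in-air after throw: [b4@8:L b3@9:R b1@10:L b2@11:R b5@12:L]
Beat 7 (R): throw ball6 h=7 -> lands@14:L; in-air after throw: [b4@8:L b3@9:R b1@10:L b2@11:R b5@12:L b6@14:L]
Beat 8 (L): throw ball4 h=5 -> lands@13:R; in-air after throw: [b3@9:R b1@10:L b2@11:R b5@12:L b4@13:R b6@14:L]
Beat 9 (R): throw ball3 h=8 -> lands@17:R; in-air after throw: [b1@10:L b2@11:R b5@12:L b4@13:R b6@14:L b3@17:R]

Answer: ball1:lands@10:L ball2:lands@11:R ball5:lands@12:L ball4:lands@13:R ball6:lands@14:L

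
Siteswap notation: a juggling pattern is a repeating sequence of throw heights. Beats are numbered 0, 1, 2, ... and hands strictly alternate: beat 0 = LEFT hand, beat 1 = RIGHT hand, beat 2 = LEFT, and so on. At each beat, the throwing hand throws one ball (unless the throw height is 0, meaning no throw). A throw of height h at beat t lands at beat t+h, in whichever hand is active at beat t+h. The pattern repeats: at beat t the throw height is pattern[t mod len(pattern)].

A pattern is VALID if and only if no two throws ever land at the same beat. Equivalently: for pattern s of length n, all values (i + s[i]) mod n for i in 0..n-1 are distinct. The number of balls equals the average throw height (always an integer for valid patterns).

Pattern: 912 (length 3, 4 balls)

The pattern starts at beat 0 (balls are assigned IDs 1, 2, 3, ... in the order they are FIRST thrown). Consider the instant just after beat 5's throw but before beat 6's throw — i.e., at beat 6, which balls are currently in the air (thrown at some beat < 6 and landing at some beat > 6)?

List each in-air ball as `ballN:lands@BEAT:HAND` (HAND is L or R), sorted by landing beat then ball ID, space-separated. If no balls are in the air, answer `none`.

Beat 0 (L): throw ball1 h=9 -> lands@9:R; in-air after throw: [b1@9:R]
Beat 1 (R): throw ball2 h=1 -> lands@2:L; in-air after throw: [b2@2:L b1@9:R]
Beat 2 (L): throw ball2 h=2 -> lands@4:L; in-air after throw: [b2@4:L b1@9:R]
Beat 3 (R): throw ball3 h=9 -> lands@12:L; in-air after throw: [b2@4:L b1@9:R b3@12:L]
Beat 4 (L): throw ball2 h=1 -> lands@5:R; in-air after throw: [b2@5:R b1@9:R b3@12:L]
Beat 5 (R): throw ball2 h=2 -> lands@7:R; in-air after throw: [b2@7:R b1@9:R b3@12:L]
Beat 6 (L): throw ball4 h=9 -> lands@15:R; in-air after throw: [b2@7:R b1@9:R b3@12:L b4@15:R]

Answer: ball2:lands@7:R ball1:lands@9:R ball3:lands@12:L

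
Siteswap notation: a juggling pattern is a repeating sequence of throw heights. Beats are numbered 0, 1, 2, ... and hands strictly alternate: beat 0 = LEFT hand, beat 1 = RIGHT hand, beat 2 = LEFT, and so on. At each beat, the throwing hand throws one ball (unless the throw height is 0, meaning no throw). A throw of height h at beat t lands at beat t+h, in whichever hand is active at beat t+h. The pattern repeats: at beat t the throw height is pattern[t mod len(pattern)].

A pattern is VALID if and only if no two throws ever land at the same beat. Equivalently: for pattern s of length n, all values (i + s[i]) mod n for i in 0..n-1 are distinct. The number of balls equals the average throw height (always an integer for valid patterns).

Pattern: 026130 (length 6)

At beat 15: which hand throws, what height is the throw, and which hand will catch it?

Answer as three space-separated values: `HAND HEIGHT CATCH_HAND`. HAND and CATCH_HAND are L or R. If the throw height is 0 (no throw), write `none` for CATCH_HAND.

Beat 15: 15 mod 2 = 1, so hand = R
Throw height = pattern[15 mod 6] = pattern[3] = 1
Lands at beat 15+1=16, 16 mod 2 = 0, so catch hand = L

Answer: R 1 L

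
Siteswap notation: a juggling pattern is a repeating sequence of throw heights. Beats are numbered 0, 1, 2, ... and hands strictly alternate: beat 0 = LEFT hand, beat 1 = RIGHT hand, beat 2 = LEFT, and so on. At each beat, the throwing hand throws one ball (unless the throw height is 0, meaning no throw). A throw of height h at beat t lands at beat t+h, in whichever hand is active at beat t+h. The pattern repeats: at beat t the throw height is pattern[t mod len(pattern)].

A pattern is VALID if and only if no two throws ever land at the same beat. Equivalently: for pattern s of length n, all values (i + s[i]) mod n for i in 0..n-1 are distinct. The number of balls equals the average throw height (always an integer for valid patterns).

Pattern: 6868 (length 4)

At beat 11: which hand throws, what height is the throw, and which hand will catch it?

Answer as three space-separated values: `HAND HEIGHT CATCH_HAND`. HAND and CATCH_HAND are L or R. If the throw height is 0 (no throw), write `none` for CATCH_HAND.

Beat 11: 11 mod 2 = 1, so hand = R
Throw height = pattern[11 mod 4] = pattern[3] = 8
Lands at beat 11+8=19, 19 mod 2 = 1, so catch hand = R

Answer: R 8 R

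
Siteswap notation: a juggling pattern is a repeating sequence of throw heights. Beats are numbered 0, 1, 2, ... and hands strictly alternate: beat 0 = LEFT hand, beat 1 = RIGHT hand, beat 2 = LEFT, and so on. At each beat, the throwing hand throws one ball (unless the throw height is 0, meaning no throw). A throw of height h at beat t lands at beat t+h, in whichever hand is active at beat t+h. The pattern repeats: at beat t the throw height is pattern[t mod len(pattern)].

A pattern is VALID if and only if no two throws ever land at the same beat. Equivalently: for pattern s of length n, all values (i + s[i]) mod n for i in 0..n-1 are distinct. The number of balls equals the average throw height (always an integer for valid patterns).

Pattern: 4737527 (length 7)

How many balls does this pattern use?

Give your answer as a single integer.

Pattern = [4, 7, 3, 7, 5, 2, 7], length n = 7
  position 0: throw height = 4, running sum = 4
  position 1: throw height = 7, running sum = 11
  position 2: throw height = 3, running sum = 14
  position 3: throw height = 7, running sum = 21
  position 4: throw height = 5, running sum = 26
  position 5: throw height = 2, running sum = 28
  position 6: throw height = 7, running sum = 35
Total sum = 35; balls = sum / n = 35 / 7 = 5

Answer: 5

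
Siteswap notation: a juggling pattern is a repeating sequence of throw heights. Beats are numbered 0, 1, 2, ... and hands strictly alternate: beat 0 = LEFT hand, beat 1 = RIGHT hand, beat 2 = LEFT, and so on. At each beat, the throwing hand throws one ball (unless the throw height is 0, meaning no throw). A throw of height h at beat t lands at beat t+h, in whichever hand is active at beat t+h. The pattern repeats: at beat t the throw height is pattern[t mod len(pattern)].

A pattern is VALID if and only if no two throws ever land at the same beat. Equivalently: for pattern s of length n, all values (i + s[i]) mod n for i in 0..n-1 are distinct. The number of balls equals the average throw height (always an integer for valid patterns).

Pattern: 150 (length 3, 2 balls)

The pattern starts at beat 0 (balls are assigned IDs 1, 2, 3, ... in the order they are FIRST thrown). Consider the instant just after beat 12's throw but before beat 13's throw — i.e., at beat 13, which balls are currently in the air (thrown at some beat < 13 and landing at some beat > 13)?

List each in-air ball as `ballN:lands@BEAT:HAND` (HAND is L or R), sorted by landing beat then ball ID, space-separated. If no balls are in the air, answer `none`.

Answer: ball2:lands@15:R

Derivation:
Beat 0 (L): throw ball1 h=1 -> lands@1:R; in-air after throw: [b1@1:R]
Beat 1 (R): throw ball1 h=5 -> lands@6:L; in-air after throw: [b1@6:L]
Beat 3 (R): throw ball2 h=1 -> lands@4:L; in-air after throw: [b2@4:L b1@6:L]
Beat 4 (L): throw ball2 h=5 -> lands@9:R; in-air after throw: [b1@6:L b2@9:R]
Beat 6 (L): throw ball1 h=1 -> lands@7:R; in-air after throw: [b1@7:R b2@9:R]
Beat 7 (R): throw ball1 h=5 -> lands@12:L; in-air after throw: [b2@9:R b1@12:L]
Beat 9 (R): throw ball2 h=1 -> lands@10:L; in-air after throw: [b2@10:L b1@12:L]
Beat 10 (L): throw ball2 h=5 -> lands@15:R; in-air after throw: [b1@12:L b2@15:R]
Beat 12 (L): throw ball1 h=1 -> lands@13:R; in-air after throw: [b1@13:R b2@15:R]
Beat 13 (R): throw ball1 h=5 -> lands@18:L; in-air after throw: [b2@15:R b1@18:L]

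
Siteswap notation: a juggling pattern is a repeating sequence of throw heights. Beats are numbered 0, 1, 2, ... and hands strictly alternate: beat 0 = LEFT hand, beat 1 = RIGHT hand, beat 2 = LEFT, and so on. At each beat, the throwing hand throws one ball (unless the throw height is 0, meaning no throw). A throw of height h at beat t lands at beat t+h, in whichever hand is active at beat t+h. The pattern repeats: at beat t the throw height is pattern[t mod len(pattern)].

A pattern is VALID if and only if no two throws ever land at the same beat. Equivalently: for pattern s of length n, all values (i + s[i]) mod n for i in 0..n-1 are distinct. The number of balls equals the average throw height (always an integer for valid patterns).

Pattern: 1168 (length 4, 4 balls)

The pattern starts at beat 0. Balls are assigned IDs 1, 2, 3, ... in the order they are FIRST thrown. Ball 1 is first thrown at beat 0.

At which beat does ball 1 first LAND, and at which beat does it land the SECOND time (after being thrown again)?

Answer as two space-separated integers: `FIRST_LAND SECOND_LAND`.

Answer: 1 2

Derivation:
Beat 0 (L): throw ball1 h=1 -> lands@1:R; in-air after throw: [b1@1:R]
Beat 1 (R): throw ball1 h=1 -> lands@2:L; in-air after throw: [b1@2:L]
Beat 2 (L): throw ball1 h=6 -> lands@8:L; in-air after throw: [b1@8:L]
Ball 1: thrown@0 h=1 -> first land @1; rethrown@1 h=1 -> second land @2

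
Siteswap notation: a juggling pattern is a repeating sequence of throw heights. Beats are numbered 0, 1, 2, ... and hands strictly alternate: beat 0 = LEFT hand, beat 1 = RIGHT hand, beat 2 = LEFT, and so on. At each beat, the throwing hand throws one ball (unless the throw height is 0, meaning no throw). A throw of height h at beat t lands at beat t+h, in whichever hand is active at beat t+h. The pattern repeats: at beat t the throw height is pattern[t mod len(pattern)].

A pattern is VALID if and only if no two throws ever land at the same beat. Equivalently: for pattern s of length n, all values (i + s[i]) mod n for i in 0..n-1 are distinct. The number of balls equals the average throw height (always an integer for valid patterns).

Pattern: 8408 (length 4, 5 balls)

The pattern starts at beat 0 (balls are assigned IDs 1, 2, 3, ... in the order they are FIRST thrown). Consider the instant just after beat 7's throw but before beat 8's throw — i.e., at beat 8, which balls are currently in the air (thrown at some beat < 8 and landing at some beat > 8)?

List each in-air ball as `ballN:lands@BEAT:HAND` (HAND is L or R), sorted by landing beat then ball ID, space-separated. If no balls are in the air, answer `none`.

Answer: ball2:lands@9:R ball3:lands@11:R ball4:lands@12:L ball5:lands@15:R

Derivation:
Beat 0 (L): throw ball1 h=8 -> lands@8:L; in-air after throw: [b1@8:L]
Beat 1 (R): throw ball2 h=4 -> lands@5:R; in-air after throw: [b2@5:R b1@8:L]
Beat 3 (R): throw ball3 h=8 -> lands@11:R; in-air after throw: [b2@5:R b1@8:L b3@11:R]
Beat 4 (L): throw ball4 h=8 -> lands@12:L; in-air after throw: [b2@5:R b1@8:L b3@11:R b4@12:L]
Beat 5 (R): throw ball2 h=4 -> lands@9:R; in-air after throw: [b1@8:L b2@9:R b3@11:R b4@12:L]
Beat 7 (R): throw ball5 h=8 -> lands@15:R; in-air after throw: [b1@8:L b2@9:R b3@11:R b4@12:L b5@15:R]
Beat 8 (L): throw ball1 h=8 -> lands@16:L; in-air after throw: [b2@9:R b3@11:R b4@12:L b5@15:R b1@16:L]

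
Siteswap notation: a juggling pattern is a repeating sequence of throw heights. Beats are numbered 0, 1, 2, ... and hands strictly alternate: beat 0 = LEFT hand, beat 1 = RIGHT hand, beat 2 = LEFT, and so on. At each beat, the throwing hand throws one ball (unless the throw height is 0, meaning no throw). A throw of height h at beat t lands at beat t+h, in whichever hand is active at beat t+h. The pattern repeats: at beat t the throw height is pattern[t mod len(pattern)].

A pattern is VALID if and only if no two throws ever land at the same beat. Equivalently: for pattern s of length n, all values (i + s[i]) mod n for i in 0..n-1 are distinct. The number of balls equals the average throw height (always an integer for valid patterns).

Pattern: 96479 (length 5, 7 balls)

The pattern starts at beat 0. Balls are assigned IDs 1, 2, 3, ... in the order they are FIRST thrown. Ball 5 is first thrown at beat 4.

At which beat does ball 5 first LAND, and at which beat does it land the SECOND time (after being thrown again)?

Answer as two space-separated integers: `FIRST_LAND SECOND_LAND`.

Beat 0 (L): throw ball1 h=9 -> lands@9:R; in-air after throw: [b1@9:R]
Beat 1 (R): throw ball2 h=6 -> lands@7:R; in-air after throw: [b2@7:R b1@9:R]
Beat 2 (L): throw ball3 h=4 -> lands@6:L; in-air after throw: [b3@6:L b2@7:R b1@9:R]
Beat 3 (R): throw ball4 h=7 -> lands@10:L; in-air after throw: [b3@6:L b2@7:R b1@9:R b4@10:L]
Beat 4 (L): throw ball5 h=9 -> lands@13:R; in-air after throw: [b3@6:L b2@7:R b1@9:R b4@10:L b5@13:R]
Beat 5 (R): throw ball6 h=9 -> lands@14:L; in-air after throw: [b3@6:L b2@7:R b1@9:R b4@10:L b5@13:R b6@14:L]
Beat 6 (L): throw ball3 h=6 -> lands@12:L; in-air after throw: [b2@7:R b1@9:R b4@10:L b3@12:L b5@13:R b6@14:L]
Beat 7 (R): throw ball2 h=4 -> lands@11:R; in-air after throw: [b1@9:R b4@10:L b2@11:R b3@12:L b5@13:R b6@14:L]
Beat 8 (L): throw ball7 h=7 -> lands@15:R; in-air after throw: [b1@9:R b4@10:L b2@11:R b3@12:L b5@13:R b6@14:L b7@15:R]
Beat 9 (R): throw ball1 h=9 -> lands@18:L; in-air after throw: [b4@10:L b2@11:R b3@12:L b5@13:R b6@14:L b7@15:R b1@18:L]
Beat 10 (L): throw ball4 h=9 -> lands@19:R; in-air after throw: [b2@11:R b3@12:L b5@13:R b6@14:L b7@15:R b1@18:L b4@19:R]
Beat 11 (R): throw ball2 h=6 -> lands@17:R; in-air after throw: [b3@12:L b5@13:R b6@14:L b7@15:R b2@17:R b1@18:L b4@19:R]
Beat 12 (L): throw ball3 h=4 -> lands@16:L; in-air after throw: [b5@13:R b6@14:L b7@15:R b3@16:L b2@17:R b1@18:L b4@19:R]
Beat 13 (R): throw ball5 h=7 -> lands@20:L; in-air after throw: [b6@14:L b7@15:R b3@16:L b2@17:R b1@18:L b4@19:R b5@20:L]
Beat 14 (L): throw ball6 h=9 -> lands@23:R; in-air after throw: [b7@15:R b3@16:L b2@17:R b1@18:L b4@19:R b5@20:L b6@23:R]
Beat 15 (R): throw ball7 h=9 -> lands@24:L; in-air after throw: [b3@16:L b2@17:R b1@18:L b4@19:R b5@20:L b6@23:R b7@24:L]
Beat 16 (L): throw ball3 h=6 -> lands@22:L; in-air after throw: [b2@17:R b1@18:L b4@19:R b5@20:L b3@22:L b6@23:R b7@24:L]
Beat 17 (R): throw ball2 h=4 -> lands@21:R; in-air after throw: [b1@18:L b4@19:R b5@20:L b2@21:R b3@22:L b6@23:R b7@24:L]
Beat 18 (L): throw ball1 h=7 -> lands@25:R; in-air after throw: [b4@19:R b5@20:L b2@21:R b3@22:L b6@23:R b7@24:L b1@25:R]
Beat 19 (R): throw ball4 h=9 -> lands@28:L; in-air after throw: [b5@20:L b2@21:R b3@22:L b6@23:R b7@24:L b1@25:R b4@28:L]
Beat 20 (L): throw ball5 h=9 -> lands@29:R; in-air after throw: [b2@21:R b3@22:L b6@23:R b7@24:L b1@25:R b4@28:L b5@29:R]
Ball 5: thrown@4 h=9 -> first land @13; rethrown@13 h=7 -> second land @20

Answer: 13 20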